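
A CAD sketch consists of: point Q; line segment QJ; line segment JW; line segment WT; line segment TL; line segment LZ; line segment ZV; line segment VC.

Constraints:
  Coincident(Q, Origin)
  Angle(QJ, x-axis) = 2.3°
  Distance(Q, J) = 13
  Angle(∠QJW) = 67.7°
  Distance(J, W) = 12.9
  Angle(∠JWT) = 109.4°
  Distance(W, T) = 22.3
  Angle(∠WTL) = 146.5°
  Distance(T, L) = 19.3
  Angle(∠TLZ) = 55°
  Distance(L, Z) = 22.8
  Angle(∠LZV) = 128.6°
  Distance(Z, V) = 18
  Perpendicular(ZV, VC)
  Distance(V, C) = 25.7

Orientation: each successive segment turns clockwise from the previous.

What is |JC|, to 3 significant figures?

30.7

Q is at the origin; QJ runs at 2.3° with length 13.0, so J = (13.0, 0.522). ∠QJW = 67.7° gives JW at -110° from the x-axis; with |JW| = 12.9, W = (8.58, -11.6). ∠JWT = 109.4° gives WT at 179° from the x-axis; with |WT| = 22.3, T = (-13.7, -11.4). ∠WTL = 146.5° gives TL at 146° from the x-axis; with |TL| = 19.3, L = (-29.7, -0.546). ∠TLZ = 55.0° gives LZ at 20.9° from the x-axis; with |LZ| = 22.8, Z = (-8.40, 7.59). ∠LZV = 128.6° gives ZV at -30.5° from the x-axis; with |ZV| = 18.0, V = (7.11, -1.55). ZV ⟂ VC, so VC runs at -121°; with |VC| = 25.7, C = (-5.94, -23.7). Then |JC| = |C − J| = 30.7.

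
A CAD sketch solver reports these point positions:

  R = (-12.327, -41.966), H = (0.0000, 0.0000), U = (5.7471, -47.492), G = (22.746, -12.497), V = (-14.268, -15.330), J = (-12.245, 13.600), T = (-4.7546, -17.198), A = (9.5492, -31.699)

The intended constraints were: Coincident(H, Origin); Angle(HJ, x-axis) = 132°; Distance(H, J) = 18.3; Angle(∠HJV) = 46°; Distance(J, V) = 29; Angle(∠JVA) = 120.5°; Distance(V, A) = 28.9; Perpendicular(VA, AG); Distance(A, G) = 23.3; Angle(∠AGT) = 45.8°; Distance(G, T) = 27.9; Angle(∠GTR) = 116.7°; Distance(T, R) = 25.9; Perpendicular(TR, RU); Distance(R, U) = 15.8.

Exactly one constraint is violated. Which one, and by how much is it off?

Distance(R, U) = 15.8 — off by 3.10.

H = (0.00, 0.00) ✓; HJ at 132.0° ✓; |HJ| = 18.30 ✓; ∠HJV = 46.00° ✓; |JV| = 29.00 ✓; ∠JVA = 120.5° ✓; |VA| = 28.90 ✓; ∠(VA, AG) = 90.00° ✓; |AG| = 23.30 ✓; ∠AGT = 45.80° ✓; |GT| = 27.90 ✓; ∠GTR = 116.7° ✓; |TR| = 25.90 ✓; ∠(TR, RU) = 90.00° ✓; |RU| = 18.90 ✗.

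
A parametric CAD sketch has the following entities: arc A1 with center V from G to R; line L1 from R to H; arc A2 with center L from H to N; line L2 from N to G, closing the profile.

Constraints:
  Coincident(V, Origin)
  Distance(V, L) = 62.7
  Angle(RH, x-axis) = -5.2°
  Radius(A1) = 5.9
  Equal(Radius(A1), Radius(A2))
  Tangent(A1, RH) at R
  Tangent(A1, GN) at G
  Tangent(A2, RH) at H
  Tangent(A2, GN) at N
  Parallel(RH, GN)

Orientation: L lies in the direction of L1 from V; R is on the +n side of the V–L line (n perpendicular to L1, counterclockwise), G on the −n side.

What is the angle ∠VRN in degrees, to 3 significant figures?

79.3°

Tangency of A1 to both parallel lines with radius 5.9 puts R and G at V ± 5.9·n: R = (0.535, 5.88), G = (-0.535, -5.88). Equal radii place H and N the same way about L: H = L + 5.9·n = (63.0, 0.193), N = L − 5.9·n = (61.9, -11.6). Then cos ∠VRN = RV·RN / (|RV||RN|), giving 79.3°.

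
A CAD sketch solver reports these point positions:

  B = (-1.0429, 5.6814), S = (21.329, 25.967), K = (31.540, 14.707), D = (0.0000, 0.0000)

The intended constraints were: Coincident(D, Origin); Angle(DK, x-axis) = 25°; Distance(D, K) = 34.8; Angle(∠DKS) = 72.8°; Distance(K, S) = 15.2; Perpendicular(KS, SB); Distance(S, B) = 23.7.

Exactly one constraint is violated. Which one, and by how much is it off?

Distance(S, B) = 23.7 — off by 6.50.

D = (0.00, 0.00) ✓; DK at 25.00° ✓; |DK| = 34.80 ✓; ∠DKS = 72.80° ✓; |KS| = 15.20 ✓; ∠(KS, SB) = 90.00° ✓; |SB| = 30.20 ✗.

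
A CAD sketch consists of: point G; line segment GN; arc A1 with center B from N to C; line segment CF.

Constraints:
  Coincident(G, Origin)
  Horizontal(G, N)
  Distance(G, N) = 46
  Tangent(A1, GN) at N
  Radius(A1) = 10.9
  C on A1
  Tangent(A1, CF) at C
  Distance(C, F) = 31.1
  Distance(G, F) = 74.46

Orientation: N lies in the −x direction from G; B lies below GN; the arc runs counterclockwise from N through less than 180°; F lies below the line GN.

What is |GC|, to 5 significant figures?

57.255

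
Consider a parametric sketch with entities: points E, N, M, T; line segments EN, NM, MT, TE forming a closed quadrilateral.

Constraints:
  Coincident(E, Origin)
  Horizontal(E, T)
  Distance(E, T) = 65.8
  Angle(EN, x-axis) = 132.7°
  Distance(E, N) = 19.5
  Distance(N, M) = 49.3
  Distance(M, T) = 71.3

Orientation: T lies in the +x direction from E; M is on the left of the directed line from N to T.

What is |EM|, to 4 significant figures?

55.59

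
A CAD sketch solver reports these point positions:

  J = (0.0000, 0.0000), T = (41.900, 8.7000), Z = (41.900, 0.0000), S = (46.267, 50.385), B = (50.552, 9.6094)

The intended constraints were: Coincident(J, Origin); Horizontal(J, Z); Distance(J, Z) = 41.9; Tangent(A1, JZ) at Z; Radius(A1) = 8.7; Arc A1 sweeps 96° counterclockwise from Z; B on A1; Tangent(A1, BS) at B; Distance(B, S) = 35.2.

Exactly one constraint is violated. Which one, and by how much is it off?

Distance(B, S) = 35.2 — off by 5.80.

J = (0.00, 0.00) ✓; J.y = 0.00, Z.y = 0.00 ✓; |JZ| = 41.90 ✓; ∠(TZ, ZJ) = 90.00° ✓; |TZ| = 8.700 ✓; bearing(T→B) − bearing(T→Z) = 96.00° ✓; |TB| = 8.700 ✓; ∠(TB, BS) = 90.00° ✓; |BS| = 41.00 ✗.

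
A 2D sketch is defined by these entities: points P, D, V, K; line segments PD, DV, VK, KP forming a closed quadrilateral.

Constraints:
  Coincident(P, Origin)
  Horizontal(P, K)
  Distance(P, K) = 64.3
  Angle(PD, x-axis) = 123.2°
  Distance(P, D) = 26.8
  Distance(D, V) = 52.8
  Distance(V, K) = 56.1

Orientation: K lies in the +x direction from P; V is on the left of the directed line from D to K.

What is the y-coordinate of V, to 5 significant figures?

46.197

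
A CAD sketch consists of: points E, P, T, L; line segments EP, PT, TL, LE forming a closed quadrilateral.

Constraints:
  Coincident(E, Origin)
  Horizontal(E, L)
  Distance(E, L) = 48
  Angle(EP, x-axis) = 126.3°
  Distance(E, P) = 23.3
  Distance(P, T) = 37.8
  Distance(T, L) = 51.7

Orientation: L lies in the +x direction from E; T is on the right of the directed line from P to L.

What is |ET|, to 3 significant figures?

16.8

E is at the origin; EL is horizontal with |EL| = 48.0 and L in +x, so L = (48.0, 0). EP runs at 126.3° with |EP| = 23.3, so P = (-13.8, 18.8). T is determined by |PT| = 37.8 and |TL| = 51.7 together: it lies at the intersection of circle(P, 37.8) and circle(L, 51.7). With |PL| = 64.6, the foot of the radical line on PL is 22.7 from P and the perpendicular offset is √(37.8² − 22.7²) = 30.3. Taking the right-of-PL solution: T = (-0.909, -16.8).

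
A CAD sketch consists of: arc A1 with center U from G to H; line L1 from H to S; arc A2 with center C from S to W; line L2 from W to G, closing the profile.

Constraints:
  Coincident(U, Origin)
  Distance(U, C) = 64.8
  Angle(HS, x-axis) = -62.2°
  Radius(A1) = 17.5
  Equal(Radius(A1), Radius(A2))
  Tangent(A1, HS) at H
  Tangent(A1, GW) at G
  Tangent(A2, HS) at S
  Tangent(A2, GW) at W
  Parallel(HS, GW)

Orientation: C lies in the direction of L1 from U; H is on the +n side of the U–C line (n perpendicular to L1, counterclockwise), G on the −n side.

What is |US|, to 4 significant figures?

67.12

The slot axis is L1's direction at -62.2°, so u = (cos -62.2°, sin -62.2°) = (0.4664, -0.8846) and n = (−sin -62.2°, cos -62.2°) = (0.8846, 0.4664). U is at the origin and C lies 64.8 along u from U, so C = 64.8·u = (30.22, -57.32). Tangency of A1 to both parallel lines with radius 17.5 puts H and G at U ± 17.5·n: H = (15.48, 8.162), G = (-15.48, -8.162). Equal radii place S and W the same way about C: S = C + 17.5·n = (45.70, -49.16), W = C − 17.5·n = (14.74, -65.48). Then |US| = |S − U| = 67.12.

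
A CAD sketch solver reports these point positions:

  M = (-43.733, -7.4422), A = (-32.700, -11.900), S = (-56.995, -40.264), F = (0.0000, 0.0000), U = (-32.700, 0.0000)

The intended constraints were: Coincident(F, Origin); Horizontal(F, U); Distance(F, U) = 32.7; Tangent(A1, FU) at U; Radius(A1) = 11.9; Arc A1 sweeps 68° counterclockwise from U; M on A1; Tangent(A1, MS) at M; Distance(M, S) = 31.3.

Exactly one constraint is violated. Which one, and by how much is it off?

Distance(M, S) = 31.3 — off by 4.10.

F = (0.00, 0.00) ✓; F.y = 0.00, U.y = 0.00 ✓; |FU| = 32.70 ✓; ∠(AU, UF) = 90.00° ✓; |AU| = 11.90 ✓; bearing(A→M) − bearing(A→U) = 68.00° ✓; |AM| = 11.90 ✓; ∠(AM, MS) = 90.00° ✓; |MS| = 35.40 ✗.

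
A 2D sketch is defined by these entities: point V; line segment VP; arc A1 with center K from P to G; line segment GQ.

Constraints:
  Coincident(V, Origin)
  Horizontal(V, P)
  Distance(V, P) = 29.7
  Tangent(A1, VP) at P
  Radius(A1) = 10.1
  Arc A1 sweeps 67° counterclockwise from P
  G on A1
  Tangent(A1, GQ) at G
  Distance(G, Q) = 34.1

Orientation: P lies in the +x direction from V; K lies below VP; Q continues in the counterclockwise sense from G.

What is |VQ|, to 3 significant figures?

38.2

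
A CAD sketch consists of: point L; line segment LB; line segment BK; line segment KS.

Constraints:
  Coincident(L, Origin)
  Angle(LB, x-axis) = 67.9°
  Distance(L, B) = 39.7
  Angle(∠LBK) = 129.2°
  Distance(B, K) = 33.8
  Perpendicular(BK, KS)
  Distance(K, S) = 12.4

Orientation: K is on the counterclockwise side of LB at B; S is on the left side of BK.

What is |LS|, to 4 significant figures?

61.69

L is at the origin; LB runs at 67.9° with length 39.7, so B = 39.7·(cos 67.9°, sin 67.9°) = (14.94, 36.78). ∠LBK = 129.2°, so BK runs at 67.9° + (180° − 129.2°) = 118.7° from the x-axis; with |BK| = 33.8, K = B + 33.8·(cos 118.7°, sin 118.7°) = (-1.295, 66.43). BK is perpendicular to KS; with |KS| = 12.4 on the left of BK, S = K + 12.4·(-0.8771, -0.4802) = (-12.17, 60.48). Then |LS| = |S − L| = 61.69.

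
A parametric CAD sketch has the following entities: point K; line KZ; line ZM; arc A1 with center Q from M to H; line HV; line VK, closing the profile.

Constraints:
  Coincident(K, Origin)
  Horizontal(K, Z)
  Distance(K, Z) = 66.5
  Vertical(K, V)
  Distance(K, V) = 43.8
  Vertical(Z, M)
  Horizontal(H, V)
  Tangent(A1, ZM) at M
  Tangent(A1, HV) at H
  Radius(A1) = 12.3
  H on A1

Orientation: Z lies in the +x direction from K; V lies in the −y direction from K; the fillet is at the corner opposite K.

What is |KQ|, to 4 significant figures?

62.69

K and V share the same x with |KV| = 43.8 and V on the −y side, so V = (0.000, -43.80). The virtual corner opposite K is at (66.50, -43.80). Tangency of A1 to ZM means the radius QM is perpendicular to ZM and A1 meets HV tangentially, so QH is at right angles to HV, with radius 12.3, so the center Q sits 12.3 in from both sides at Q = (54.20, -31.50). Then |KQ| = |Q − K| = 62.69.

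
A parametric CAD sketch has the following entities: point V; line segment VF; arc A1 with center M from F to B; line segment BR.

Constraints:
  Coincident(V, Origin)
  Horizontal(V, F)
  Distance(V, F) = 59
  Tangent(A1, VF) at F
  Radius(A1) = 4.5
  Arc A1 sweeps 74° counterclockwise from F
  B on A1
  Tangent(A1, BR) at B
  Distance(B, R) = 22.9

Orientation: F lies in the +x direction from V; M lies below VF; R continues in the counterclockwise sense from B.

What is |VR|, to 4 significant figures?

54.57

V is at the origin; V and F share the same y with |VF| = 59.0 and F on the +x side, so F = (59.00, 0.000). Since A1 is tangent to VF there, MF ⟂ VF, so M = F + (0, -4.5) = (59.00, -4.500). On A1, F sits at bearing 90° from M; a 74° counterclockwise sweep puts B at bearing 164°, so B = M + 4.5·(cos 164°, sin 164°) = (54.67, -3.260). A1 meets BR tangentially, so MB is at right angles to BR, so BR runs along (−sin 164°, cos 164°); with |BR| = 22.9, R = (48.36, -25.27). Then |VR| = |R − V| = 54.57.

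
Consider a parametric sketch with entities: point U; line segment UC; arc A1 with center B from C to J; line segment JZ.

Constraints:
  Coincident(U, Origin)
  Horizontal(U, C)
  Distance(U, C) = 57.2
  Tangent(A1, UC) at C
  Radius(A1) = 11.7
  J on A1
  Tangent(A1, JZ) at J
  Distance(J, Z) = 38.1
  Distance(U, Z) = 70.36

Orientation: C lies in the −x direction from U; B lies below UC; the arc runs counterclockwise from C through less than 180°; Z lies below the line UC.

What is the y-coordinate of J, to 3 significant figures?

-17.4

U is at the origin; U and C share the same y with |UC| = 57.2 and C on the −x side, so C = (-57.2, 0.00). Tangency of A1 to UC means the radius BC is perpendicular to UC, so B = C + (0, -11.7) = (-57.2, -11.7). Since BJ ⟂ JZ (tangency), |BZ| = √(11.7² + 38.1²) = 39.9 regardless of where J sits on A1. So Z lies on both circle(U, 70.36) and circle(B, 39.9); the below-UC intersection is Z = (-48.8, -50.7). J is the foot of the tangent from Z: J = (-67.4, -17.4).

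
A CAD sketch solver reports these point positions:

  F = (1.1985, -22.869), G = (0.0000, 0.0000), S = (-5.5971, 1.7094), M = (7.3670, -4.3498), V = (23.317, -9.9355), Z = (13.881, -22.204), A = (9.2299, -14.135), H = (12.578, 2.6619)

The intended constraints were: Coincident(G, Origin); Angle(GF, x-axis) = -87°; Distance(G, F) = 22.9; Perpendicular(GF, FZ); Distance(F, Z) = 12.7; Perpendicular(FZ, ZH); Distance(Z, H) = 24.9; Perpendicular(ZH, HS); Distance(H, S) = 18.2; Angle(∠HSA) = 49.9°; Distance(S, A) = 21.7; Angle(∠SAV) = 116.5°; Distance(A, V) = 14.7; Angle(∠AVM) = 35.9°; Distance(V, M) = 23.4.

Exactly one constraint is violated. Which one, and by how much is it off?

Distance(V, M) = 23.4 — off by 6.50.

G = (0.00, 0.00) ✓; GF at -87.00° ✓; |GF| = 22.90 ✓; ∠(GF, FZ) = 90.00° ✓; |FZ| = 12.70 ✓; ∠(FZ, ZH) = 90.00° ✓; |ZH| = 24.90 ✓; ∠(ZH, HS) = 90.00° ✓; |HS| = 18.20 ✓; ∠HSA = 49.90° ✓; |SA| = 21.70 ✓; ∠SAV = 116.5° ✓; |AV| = 14.70 ✓; ∠AVM = 35.90° ✓; |VM| = 16.90 ✗.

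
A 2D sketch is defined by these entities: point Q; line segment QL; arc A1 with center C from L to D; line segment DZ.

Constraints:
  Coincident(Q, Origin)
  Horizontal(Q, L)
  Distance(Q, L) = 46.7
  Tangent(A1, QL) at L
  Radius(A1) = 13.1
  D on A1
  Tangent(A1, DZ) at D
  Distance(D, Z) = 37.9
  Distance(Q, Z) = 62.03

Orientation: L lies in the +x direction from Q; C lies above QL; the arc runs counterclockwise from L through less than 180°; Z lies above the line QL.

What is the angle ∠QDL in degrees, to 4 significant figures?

43.17°

Checks: |QL| = 46.70 ✓; |CD| = 13.10 ✓; ∠(CD, DZ) = 90.00° ✓; |DZ| = 37.90 ✓; |QZ| = 62.03 ✓.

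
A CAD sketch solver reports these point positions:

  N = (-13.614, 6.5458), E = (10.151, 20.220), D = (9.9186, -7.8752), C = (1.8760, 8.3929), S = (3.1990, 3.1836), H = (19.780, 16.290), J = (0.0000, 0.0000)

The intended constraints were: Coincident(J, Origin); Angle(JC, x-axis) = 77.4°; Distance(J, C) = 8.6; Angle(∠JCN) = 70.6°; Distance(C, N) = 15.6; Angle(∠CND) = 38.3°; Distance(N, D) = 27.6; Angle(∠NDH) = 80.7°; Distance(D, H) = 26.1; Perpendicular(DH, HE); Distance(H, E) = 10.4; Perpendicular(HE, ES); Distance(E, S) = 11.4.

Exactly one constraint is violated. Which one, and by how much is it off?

Distance(E, S) = 11.4 — off by 7.00.

J = (0.00, 0.00) ✓; JC at 77.40° ✓; |JC| = 8.600 ✓; ∠JCN = 70.60° ✓; |CN| = 15.60 ✓; ∠CND = 38.30° ✓; |ND| = 27.60 ✓; ∠NDH = 80.70° ✓; |DH| = 26.10 ✓; ∠(DH, HE) = 90.00° ✓; |HE| = 10.40 ✓; ∠(HE, ES) = 90.00° ✓; |ES| = 18.40 ✗.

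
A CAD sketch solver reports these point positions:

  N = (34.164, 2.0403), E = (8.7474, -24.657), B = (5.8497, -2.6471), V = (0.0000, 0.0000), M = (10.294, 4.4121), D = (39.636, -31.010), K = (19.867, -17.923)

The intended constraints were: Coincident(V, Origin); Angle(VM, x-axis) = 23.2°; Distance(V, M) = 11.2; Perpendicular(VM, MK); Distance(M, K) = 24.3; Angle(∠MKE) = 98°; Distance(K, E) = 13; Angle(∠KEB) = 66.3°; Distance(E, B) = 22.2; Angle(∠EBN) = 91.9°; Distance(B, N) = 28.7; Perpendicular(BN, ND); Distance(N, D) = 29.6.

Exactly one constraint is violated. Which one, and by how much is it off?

Distance(N, D) = 29.6 — off by 3.90.

V = (0.00, 0.00) ✓; VM at 23.20° ✓; |VM| = 11.20 ✓; ∠(VM, MK) = 90.00° ✓; |MK| = 24.30 ✓; ∠MKE = 98.00° ✓; |KE| = 13.00 ✓; ∠KEB = 66.30° ✓; |EB| = 22.20 ✓; ∠EBN = 91.90° ✓; |BN| = 28.70 ✓; ∠(BN, ND) = 90.00° ✓; |ND| = 33.50 ✗.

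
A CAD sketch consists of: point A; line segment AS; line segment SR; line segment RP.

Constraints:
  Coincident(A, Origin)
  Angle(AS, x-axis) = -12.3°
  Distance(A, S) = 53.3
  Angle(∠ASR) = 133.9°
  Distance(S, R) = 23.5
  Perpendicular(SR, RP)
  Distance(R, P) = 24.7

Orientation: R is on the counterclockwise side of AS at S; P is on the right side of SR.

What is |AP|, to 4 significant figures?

87.39

A is at the origin; AS runs at -12.3° with length 53.3, so S = 53.3·(cos -12.3°, sin -12.3°) = (52.08, -11.35). ∠ASR = 133.9°, so SR runs at -12.3° + (180° − 133.9°) = 33.80° from the x-axis; with |SR| = 23.5, R = S + 23.5·(cos 33.80°, sin 33.80°) = (71.60, 1.718). SR is perpendicular to RP; with |RP| = 24.7 on the right of SR, P = R + 24.7·(0.5563, -0.8310) = (85.35, -18.81). Then |AP| = |P − A| = 87.39.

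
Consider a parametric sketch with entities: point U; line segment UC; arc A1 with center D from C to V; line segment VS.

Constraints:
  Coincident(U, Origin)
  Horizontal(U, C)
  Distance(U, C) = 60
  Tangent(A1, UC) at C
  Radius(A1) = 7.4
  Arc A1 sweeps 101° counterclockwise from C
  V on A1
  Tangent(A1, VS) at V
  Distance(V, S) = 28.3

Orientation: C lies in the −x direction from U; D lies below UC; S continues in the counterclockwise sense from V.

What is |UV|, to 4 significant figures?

67.84

U is at the origin; UC is horizontal with |UC| = 60.0 and C on the −x side, so C = (-60.00, 0.000). Since A1 is tangent to UC there, DC ⟂ UC, so D = C + (0, -7.4) = (-60.00, -7.400). On A1, C sits at bearing 90° from D; a 101° counterclockwise sweep puts V at bearing 191°, so V = D + 7.4·(cos 191°, sin 191°) = (-67.26, -8.812). Then |UV| = |V − U| = 67.84.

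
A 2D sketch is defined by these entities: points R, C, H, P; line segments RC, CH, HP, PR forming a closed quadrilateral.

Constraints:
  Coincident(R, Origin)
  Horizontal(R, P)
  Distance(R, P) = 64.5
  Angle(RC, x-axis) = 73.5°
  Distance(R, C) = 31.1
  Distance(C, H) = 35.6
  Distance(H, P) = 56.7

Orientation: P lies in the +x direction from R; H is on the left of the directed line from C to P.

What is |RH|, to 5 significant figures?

62.957

R is at the origin; RP is horizontal with |RP| = 64.5 and P in +x, so P = (64.5, 0). RC runs at 73.5° with |RC| = 31.1, so C = (8.8329, 29.819). H is determined by |CH| = 35.6 and |HP| = 56.7 together: it lies at the intersection of circle(C, 35.6) and circle(P, 56.7). With |CP| = 63.151, the foot of the radical line on CP is 16.156 from C and the perpendicular offset is √(35.6² − 16.156²) = 31.723. Taking the left-of-CP solution: H = (38.053, 50.154).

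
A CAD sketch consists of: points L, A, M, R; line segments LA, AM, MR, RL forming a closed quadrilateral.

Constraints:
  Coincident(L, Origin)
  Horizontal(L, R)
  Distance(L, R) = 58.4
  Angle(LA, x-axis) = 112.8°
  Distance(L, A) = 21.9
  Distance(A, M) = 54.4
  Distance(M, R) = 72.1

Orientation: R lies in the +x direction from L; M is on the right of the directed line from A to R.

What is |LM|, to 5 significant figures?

34.490

L is at the origin; L and R share the same y with |LR| = 58.4 and R in +x, so R = (58.4, 0). LA runs at 112.8° with |LA| = 21.9, so A = (-8.4866, 20.189). M is determined by |AM| = 54.4 and |MR| = 72.1 together: it lies at the intersection of circle(A, 54.4) and circle(R, 72.1). With |AR| = 69.867, the foot of the radical line on AR is 18.910 from A and the perpendicular offset is √(54.4² − 18.910²) = 51.008. Taking the right-of-AR solution: M = (-5.1226, -34.107).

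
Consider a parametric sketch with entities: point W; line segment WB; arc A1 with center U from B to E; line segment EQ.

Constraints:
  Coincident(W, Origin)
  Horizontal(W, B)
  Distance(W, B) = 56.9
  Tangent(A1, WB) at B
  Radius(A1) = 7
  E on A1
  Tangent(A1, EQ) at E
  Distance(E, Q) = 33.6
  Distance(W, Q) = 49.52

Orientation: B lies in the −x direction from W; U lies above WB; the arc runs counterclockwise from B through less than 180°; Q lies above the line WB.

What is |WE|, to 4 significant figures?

50.76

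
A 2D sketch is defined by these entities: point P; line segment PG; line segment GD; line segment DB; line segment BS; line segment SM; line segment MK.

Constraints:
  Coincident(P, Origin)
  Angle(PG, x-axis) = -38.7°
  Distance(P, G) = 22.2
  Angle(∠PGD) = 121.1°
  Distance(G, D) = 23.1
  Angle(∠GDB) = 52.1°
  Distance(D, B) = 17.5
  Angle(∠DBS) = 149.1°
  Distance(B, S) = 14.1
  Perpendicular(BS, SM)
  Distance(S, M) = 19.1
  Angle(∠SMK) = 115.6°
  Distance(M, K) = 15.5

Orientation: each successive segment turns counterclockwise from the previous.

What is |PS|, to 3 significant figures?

10.7

P is at the origin; PG runs at -38.7° with length 22.2, so G = (17.3, -13.9). ∠PGD = 121.1° gives GD at 20.2° from the x-axis; with |GD| = 23.1, D = (39.0, -5.90). ∠GDB = 52.1° gives DB at 148° from the x-axis; with |DB| = 17.5, B = (24.1, 3.34). ∠DBS = 149.1° gives BS at 179° from the x-axis; with |BS| = 14.1, S = (10.0, 3.59). Then |PS| = |S − P| = 10.7.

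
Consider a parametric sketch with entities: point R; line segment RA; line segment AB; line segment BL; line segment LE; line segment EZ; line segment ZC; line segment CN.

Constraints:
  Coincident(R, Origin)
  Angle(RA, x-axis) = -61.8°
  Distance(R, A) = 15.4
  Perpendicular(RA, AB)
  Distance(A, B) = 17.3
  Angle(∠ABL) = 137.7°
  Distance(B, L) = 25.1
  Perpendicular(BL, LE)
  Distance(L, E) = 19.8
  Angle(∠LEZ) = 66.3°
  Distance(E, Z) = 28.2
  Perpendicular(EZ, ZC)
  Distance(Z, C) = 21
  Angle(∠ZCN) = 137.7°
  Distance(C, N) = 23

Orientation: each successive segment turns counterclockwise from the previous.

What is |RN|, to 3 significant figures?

53.2

EZ ⟂ ZC, so ZC runs at 4.20°; with |ZC| = 21.0, C = (35.2, -1.71). ∠ZCN = 137.7° gives CN at 46.5° from the x-axis; with |CN| = 23.0, N = (51.1, 15.0). Then |RN| = |N − R| = 53.2.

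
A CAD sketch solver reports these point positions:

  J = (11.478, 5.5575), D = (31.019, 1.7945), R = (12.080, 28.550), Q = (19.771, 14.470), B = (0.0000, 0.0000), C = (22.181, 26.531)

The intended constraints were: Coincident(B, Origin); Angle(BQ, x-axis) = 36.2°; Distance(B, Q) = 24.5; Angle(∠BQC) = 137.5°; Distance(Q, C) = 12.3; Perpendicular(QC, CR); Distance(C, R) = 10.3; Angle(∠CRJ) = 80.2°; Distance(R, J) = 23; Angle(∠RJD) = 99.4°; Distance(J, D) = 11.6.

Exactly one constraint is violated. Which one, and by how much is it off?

Distance(J, D) = 11.6 — off by 8.30.

B = (0.00, 0.00) ✓; BQ at 36.20° ✓; |BQ| = 24.50 ✓; ∠BQC = 137.5° ✓; |QC| = 12.30 ✓; ∠(QC, CR) = 90.00° ✓; |CR| = 10.30 ✓; ∠CRJ = 80.20° ✓; |RJ| = 23.00 ✓; ∠RJD = 99.40° ✓; |JD| = 19.90 ✗.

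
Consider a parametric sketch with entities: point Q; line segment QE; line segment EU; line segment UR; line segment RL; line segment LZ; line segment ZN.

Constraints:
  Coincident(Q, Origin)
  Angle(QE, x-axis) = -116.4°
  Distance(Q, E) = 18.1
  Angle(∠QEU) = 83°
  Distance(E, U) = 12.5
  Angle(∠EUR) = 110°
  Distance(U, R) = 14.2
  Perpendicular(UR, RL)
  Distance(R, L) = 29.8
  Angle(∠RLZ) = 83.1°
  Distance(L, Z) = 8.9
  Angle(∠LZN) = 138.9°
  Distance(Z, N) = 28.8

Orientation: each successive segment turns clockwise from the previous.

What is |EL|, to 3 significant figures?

25.8

∠EUR = 110.0° gives UR at 76.6° from the x-axis; with |UR| = 14.2, R = (-15.2, 4.48). UR is perpendicular to RL, so RL runs at -13.4°; with |RL| = 29.8, L = (13.8, -2.42). Then |EL| = |L − E| = 25.8.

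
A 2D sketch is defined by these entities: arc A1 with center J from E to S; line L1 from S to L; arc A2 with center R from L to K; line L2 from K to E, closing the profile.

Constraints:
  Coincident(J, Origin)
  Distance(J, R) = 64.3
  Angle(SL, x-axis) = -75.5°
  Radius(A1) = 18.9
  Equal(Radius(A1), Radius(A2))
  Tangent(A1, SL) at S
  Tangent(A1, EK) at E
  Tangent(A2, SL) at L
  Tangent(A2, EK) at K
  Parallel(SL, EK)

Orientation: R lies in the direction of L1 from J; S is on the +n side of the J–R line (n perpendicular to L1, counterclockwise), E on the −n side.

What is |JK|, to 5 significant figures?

67.020

Tangency of A1 to both parallel lines with radius 18.9 puts S and E at J ± 18.9·n: S = (18.298, 4.7322), E = (-18.298, -4.7322). Equal radii place L and K the same way about R: L = R + 18.9·n = (34.397, -57.520), K = R − 18.9·n = (-2.1986, -66.984). Then |JK| = |K − J| = 67.020.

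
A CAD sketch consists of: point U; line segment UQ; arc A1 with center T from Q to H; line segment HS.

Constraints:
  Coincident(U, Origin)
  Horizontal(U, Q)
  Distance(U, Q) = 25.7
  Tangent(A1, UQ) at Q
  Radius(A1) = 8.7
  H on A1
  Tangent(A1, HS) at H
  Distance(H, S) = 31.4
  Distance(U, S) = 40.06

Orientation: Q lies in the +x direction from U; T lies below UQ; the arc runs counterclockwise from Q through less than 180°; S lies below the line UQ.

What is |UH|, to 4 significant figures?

18.60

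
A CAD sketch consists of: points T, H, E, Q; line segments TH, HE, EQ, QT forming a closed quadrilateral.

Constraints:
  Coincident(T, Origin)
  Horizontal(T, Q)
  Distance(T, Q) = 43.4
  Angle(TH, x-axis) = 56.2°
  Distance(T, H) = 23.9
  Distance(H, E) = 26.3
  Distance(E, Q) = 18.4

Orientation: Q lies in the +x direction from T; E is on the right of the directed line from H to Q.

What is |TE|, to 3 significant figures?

25.6

Checks: |HE| = 26.30 ✓; |EQ| = 18.40 ✓.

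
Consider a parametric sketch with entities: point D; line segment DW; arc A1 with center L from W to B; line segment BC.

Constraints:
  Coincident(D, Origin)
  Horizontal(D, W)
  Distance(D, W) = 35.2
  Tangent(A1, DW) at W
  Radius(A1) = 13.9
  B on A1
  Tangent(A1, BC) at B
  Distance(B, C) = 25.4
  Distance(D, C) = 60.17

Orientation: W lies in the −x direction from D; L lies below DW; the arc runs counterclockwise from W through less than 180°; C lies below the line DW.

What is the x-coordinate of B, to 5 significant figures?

-48.785

Checks: D = (0.00, 0.00) ✓; |LB| = 13.90 ✓; ∠(LB, BC) = 90.00° ✓; |BC| = 25.40 ✓; |DC| = 60.17 ✓.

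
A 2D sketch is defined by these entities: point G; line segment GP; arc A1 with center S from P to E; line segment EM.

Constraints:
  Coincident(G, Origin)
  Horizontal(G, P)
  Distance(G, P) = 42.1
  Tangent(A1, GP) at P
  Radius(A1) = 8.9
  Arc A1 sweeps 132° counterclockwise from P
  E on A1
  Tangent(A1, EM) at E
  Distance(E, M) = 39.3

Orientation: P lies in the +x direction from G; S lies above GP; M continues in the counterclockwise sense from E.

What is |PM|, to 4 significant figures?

48.26

G is at the origin; G and P share the same y with |GP| = 42.1 and P on the +x side, so P = (42.10, 0.000). The tangent condition forces SP to be normal to GP, so S = P + (0, 8.9) = (42.10, 8.900). On A1, P sits at bearing -90° from S; a 132° counterclockwise sweep puts E at bearing 42°, so E = S + 8.9·(cos 42°, sin 42°) = (48.71, 14.86). Since A1 is tangent to EM there, SE ⟂ EM, so EM runs along (−sin 42°, cos 42°); with |EM| = 39.3, M = (22.42, 44.06). Then |PM| = |M − P| = 48.26.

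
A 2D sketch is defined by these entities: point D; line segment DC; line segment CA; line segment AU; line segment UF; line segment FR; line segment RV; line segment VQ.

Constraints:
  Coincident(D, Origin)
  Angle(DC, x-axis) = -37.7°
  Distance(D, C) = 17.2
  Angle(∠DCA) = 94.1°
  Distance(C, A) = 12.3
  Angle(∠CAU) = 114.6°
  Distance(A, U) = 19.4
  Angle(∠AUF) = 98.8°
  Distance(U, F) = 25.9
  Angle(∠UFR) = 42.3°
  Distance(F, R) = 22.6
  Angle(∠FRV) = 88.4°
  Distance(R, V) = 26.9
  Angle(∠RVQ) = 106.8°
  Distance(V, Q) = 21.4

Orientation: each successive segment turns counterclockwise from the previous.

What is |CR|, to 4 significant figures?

10.90

D is at the origin; DC runs at -37.7° with length 17.2, so C = (13.61, -10.52). ∠DCA = 94.1° gives CA at 48.20° from the x-axis; with |CA| = 12.3, A = (21.81, -1.349). ∠CAU = 114.6° gives AU at 113.6° from the x-axis; with |AU| = 19.4, U = (14.04, 16.43). ∠AUF = 98.8° gives UF at -165.2° from the x-axis; with |UF| = 25.9, F = (-11.00, 9.812). ∠UFR = 42.3° gives FR at -27.50° from the x-axis; with |FR| = 22.6, R = (9.046, -0.6230). Then |CR| = |R − C| = 10.90.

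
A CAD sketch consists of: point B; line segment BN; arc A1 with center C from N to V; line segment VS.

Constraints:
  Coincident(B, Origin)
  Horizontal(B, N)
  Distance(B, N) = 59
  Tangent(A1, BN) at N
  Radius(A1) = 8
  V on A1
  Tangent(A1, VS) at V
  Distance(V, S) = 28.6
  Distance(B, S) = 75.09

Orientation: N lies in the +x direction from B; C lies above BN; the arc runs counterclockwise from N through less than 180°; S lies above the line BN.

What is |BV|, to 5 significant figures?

67.519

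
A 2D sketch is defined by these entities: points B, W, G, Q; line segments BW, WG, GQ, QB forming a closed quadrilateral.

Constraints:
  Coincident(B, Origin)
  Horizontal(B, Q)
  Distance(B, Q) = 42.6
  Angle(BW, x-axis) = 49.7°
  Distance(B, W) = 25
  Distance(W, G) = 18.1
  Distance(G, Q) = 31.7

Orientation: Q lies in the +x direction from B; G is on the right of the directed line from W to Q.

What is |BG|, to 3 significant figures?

11.1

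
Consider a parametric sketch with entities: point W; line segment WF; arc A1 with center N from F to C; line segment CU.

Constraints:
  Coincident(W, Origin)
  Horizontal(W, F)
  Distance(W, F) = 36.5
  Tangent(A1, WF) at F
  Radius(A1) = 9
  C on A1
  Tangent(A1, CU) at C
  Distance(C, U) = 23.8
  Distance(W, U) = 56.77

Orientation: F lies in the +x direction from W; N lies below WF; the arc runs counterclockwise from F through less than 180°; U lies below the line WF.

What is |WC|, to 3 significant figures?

33.7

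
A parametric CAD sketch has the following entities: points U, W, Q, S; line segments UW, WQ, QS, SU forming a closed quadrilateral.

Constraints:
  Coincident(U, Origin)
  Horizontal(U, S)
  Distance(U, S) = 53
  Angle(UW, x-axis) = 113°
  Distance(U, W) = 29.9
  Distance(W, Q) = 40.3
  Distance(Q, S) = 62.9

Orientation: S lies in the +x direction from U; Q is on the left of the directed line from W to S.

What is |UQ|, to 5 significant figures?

56.602

U is at the origin; US is horizontal with |US| = 53.0 and S in +x, so S = (53.0, 0). UW runs at 113.0° with |UW| = 29.9, so W = (-11.683, 27.523). Q is determined by |WQ| = 40.3 and |QS| = 62.9 together: it lies at the intersection of circle(W, 40.3) and circle(S, 62.9). With |WS| = 70.295, the foot of the radical line on WS is 18.558 from W and the perpendicular offset is √(40.3² − 18.558²) = 35.773. Taking the left-of-WS solution: Q = (19.400, 53.174).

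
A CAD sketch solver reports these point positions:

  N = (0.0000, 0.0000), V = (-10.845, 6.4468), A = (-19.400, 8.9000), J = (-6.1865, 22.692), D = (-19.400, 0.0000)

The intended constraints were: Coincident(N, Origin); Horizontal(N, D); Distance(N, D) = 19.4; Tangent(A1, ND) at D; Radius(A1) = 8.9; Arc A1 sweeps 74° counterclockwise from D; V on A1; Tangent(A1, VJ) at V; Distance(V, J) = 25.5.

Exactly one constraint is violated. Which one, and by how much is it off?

Distance(V, J) = 25.5 — off by 8.60.

N = (0.00, 0.00) ✓; N.y = 0.00, D.y = 0.00 ✓; |ND| = 19.40 ✓; ∠(AD, DN) = 90.00° ✓; |AD| = 8.900 ✓; bearing(A→V) − bearing(A→D) = 74.00° ✓; |AV| = 8.900 ✓; ∠(AV, VJ) = 90.00° ✓; |VJ| = 16.90 ✗.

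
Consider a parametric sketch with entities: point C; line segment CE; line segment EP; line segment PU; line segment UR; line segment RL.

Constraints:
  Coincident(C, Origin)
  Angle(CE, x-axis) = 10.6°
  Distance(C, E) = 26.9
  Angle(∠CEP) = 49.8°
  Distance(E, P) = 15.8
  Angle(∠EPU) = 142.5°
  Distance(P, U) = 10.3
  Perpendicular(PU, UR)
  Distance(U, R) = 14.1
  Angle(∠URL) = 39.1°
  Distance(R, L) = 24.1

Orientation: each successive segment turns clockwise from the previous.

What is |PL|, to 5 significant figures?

6.7222

C is at the origin; CE runs at 10.6° with length 26.9, so E = (26.441, 4.9483). ∠CEP = 49.8° gives EP at -119.60° from the x-axis; with |EP| = 15.8, P = (18.637, -8.7897). ∠EPU = 142.5° gives PU at -157.10° from the x-axis; with |PU| = 10.3, U = (9.1485, -12.798). PU ⟂ UR, so UR runs at 112.90°; with |UR| = 14.1, R = (3.6618, 0.19101). ∠URL = 39.1° gives RL at -28.000° from the x-axis; with |RL| = 24.1, L = (24.941, -11.123). Then |PL| = |L − P| = 6.7222.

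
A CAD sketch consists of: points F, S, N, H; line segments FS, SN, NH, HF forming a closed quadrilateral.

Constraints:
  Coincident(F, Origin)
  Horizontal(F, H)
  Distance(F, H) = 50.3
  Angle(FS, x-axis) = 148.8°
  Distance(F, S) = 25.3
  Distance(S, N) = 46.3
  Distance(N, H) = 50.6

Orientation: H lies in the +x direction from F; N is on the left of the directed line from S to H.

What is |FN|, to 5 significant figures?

41.977

Checks: |SN| = 46.30 ✓; |NH| = 50.60 ✓.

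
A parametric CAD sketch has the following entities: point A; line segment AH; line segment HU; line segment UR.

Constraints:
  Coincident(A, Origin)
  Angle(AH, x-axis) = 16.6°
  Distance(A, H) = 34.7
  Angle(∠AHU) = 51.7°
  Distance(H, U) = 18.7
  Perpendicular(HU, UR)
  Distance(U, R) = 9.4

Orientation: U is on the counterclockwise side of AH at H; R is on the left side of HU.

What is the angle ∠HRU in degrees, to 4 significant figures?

63.31°

A is at the origin; AH runs at 16.6° with length 34.7, so H = 34.7·(cos 16.6°, sin 16.6°) = (33.25, 9.913). ∠AHU = 51.7°, so HU runs at 16.6° + (180° − 51.7°) = 144.9° from the x-axis; with |HU| = 18.7, U = H + 18.7·(cos 144.9°, sin 144.9°) = (17.95, 20.67). HU ⟂ UR; with |UR| = 9.4 on the left of HU, R = U + 9.4·(-0.5750, -0.8181) = (12.55, 12.98). Then cos ∠HRU = RH·RU / (|RH||RU|), giving 63.31°.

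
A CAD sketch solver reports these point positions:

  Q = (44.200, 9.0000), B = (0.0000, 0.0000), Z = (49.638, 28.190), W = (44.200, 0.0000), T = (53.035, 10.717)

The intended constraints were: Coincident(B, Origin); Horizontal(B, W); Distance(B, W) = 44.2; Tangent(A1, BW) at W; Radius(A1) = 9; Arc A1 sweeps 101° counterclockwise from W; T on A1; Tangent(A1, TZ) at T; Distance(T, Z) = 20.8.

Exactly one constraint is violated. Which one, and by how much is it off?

Distance(T, Z) = 20.8 — off by 3.00.

B = (0.00, 0.00) ✓; B.y = 0.00, W.y = 0.00 ✓; |BW| = 44.20 ✓; ∠(QW, WB) = 90.00° ✓; |QW| = 9.000 ✓; bearing(Q→T) − bearing(Q→W) = 101.0° ✓; |QT| = 9.000 ✓; ∠(QT, TZ) = 90.00° ✓; |TZ| = 17.80 ✗.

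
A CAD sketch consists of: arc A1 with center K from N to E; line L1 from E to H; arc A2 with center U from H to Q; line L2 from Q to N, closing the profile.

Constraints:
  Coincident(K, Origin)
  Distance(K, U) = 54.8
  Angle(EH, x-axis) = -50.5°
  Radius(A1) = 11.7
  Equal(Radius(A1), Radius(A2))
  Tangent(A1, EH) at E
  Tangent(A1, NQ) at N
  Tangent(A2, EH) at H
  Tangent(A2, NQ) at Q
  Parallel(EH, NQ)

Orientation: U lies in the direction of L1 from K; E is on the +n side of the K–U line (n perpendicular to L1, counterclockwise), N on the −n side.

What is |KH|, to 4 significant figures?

56.04

The slot axis is L1's direction at -50.5°, so u = (cos -50.5°, sin -50.5°) = (0.6361, -0.7716) and n = (−sin -50.5°, cos -50.5°) = (0.7716, 0.6361). K is at the origin and U lies 54.8 along u from K, so U = 54.8·u = (34.86, -42.29). Tangency of A1 to both parallel lines with radius 11.7 puts E and N at K ± 11.7·n: E = (9.028, 7.442), N = (-9.028, -7.442). Equal radii place H and Q the same way about U: H = U + 11.7·n = (43.89, -34.84), Q = U − 11.7·n = (25.83, -49.73). Then |KH| = |H − K| = 56.04.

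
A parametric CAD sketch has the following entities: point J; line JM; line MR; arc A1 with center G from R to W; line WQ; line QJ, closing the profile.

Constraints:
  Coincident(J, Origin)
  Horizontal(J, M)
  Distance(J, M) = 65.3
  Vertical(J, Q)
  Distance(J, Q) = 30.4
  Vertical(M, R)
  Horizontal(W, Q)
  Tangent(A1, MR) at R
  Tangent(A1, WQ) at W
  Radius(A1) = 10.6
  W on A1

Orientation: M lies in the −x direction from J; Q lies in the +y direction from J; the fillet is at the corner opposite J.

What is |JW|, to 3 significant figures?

62.6

The virtual corner opposite J is at (-65.3, 30.4). A1 meets MR tangentially, so GR is at right angles to MR and A1 meets WQ tangentially, so GW is at right angles to WQ, with radius 10.6, so the center G sits 10.6 in from both sides at G = (-54.7, 19.8). That places the tangent points at R = (-65.3, 19.8) on MR and W = (-54.7, 30.4) on WQ. Then |JW| = |W − J| = 62.6.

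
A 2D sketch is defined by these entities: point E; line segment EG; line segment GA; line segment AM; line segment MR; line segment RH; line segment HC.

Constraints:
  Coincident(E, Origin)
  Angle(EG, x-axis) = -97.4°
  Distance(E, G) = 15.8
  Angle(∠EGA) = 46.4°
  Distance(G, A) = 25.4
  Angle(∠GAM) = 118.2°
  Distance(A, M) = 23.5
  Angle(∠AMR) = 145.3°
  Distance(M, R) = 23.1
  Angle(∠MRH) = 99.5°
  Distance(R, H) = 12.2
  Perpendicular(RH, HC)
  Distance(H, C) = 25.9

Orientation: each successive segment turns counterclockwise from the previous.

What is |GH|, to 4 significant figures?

49.33

E is at the origin; EG runs at -97.4° with length 15.8, so G = (-2.035, -15.67). ∠EGA = 46.4° gives GA at 36.20° from the x-axis; with |GA| = 25.4, A = (18.46, -0.6670). ∠GAM = 118.2° gives AM at 98.00° from the x-axis; with |AM| = 23.5, M = (15.19, 22.60). ∠AMR = 145.3° gives MR at 132.7° from the x-axis; with |MR| = 23.1, R = (-0.4742, 39.58). ∠MRH = 99.5° gives RH at -146.8° from the x-axis; with |RH| = 12.2, H = (-10.68, 32.90). Then |GH| = |H − G| = 49.33.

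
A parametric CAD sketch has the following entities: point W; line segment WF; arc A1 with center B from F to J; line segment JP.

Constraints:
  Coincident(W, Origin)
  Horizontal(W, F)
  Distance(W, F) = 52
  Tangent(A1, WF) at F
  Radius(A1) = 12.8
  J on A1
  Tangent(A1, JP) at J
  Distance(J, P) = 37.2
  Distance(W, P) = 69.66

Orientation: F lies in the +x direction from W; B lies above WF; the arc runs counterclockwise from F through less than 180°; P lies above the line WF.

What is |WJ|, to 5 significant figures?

66.085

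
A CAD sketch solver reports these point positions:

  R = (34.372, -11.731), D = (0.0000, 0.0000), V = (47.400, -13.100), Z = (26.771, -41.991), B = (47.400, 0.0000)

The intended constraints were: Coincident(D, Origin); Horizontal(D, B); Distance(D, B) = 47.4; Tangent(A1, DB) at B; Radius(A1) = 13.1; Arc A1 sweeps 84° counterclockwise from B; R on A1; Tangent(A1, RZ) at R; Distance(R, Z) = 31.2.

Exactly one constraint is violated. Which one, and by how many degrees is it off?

Tangent(A1, RZ) at R — off by 8.10°.

D = (0.00, 0.00) ✓; D.y = 0.00, B.y = 0.00 ✓; |DB| = 47.40 ✓; ∠(VB, BD) = 90.00° ✓; |VB| = 13.10 ✓; bearing(V→R) − bearing(V→B) = 84.00° ✓; |VR| = 13.10 ✓; ∠(VR, RZ) = 98.10° ✗; |RZ| = 31.20 ✓.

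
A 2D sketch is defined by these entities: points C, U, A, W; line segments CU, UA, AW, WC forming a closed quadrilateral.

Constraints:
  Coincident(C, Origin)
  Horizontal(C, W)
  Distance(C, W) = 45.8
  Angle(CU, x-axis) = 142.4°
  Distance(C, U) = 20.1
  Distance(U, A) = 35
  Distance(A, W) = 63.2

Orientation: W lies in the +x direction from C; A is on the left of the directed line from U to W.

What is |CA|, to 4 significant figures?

43.47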